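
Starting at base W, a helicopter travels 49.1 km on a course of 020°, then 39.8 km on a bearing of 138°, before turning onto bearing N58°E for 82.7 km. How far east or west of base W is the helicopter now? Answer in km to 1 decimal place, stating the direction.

113.6 km east

Leg 1 (020°, 49.1 km): east 49.1 sin 20° = 16.79, north 49.1 cos 20° = 46.14
Leg 2 (138°, 39.8 km): east 39.8 sin 138° = 26.63, north 39.8 cos 138° = -29.58
Leg 3 (N58°E, 82.7 km): east 82.7 sin 58° = 70.13, north 82.7 cos 58° = 43.82
Net east component: 113.56 km.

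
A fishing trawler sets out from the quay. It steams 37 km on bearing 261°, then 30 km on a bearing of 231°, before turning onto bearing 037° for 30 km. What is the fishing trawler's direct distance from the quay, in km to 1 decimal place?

41.8 km

Leg 1 (261°, 37 km): east 37 sin 261° = -36.54, north 37 cos 261° = -5.79
Leg 2 (231°, 30 km): east 30 sin 231° = -23.31, north 30 cos 231° = -18.88
Leg 3 (037°, 30 km): east 30 sin 37° = 18.05, north 30 cos 37° = 23.96
Net: -41.80 east, -0.71 north. Distance = √((-41.80)² + (-0.71)²) = 41.810 km.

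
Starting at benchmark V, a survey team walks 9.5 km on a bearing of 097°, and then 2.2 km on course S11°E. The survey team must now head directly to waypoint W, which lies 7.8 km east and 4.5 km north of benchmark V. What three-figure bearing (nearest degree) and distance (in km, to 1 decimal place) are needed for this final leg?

Leg 1 (097°, 9.5 km): east 9.5 sin 97° = 9.43, north 9.5 cos 97° = -1.16
Leg 2 (S11°E, 2.2 km): east 2.2 sin 169° = 0.42, north 2.2 cos 169° = -2.16
Current position: (9.85, -3.32). Target: (7.8, 4.5). Remaining: Δeast = -2.05, Δnorth = 7.82.
Bearing = atan2(-2.05, 7.82) mod 360° = 345.31°; distance = √((-2.05)² + (7.82)²) = 8.081 km.

345°, 8.1 km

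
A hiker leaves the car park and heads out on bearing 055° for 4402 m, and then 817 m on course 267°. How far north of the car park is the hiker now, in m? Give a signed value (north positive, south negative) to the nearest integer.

2482 m

Leg 1 (055°, 4402 m): east 4402 sin 55° = 3605.91, north 4402 cos 55° = 2524.88
Leg 2 (267°, 817 m): east 817 sin 267° = -815.88, north 817 cos 267° = -42.76
Net north component: 2482.12 m.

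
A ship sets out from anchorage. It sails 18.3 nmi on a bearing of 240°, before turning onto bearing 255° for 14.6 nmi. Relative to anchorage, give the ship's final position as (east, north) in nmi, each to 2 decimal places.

Leg 1 (240°, 18.3 nmi): east 18.3 sin 240° = -15.85, north 18.3 cos 240° = -9.15
Leg 2 (255°, 14.6 nmi): east 14.6 sin 255° = -14.10, north 14.6 cos 255° = -3.78
Summing: -29.95 nmi east, -12.93 nmi north → (-29.95, -12.93).

(-29.95, -12.93)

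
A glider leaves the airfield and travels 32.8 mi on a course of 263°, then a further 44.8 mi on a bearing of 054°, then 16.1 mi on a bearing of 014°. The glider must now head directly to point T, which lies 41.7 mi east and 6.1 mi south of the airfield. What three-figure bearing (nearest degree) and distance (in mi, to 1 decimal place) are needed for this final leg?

Leg 1 (263°, 32.8 mi): east 32.8 sin 263° = -32.56, north 32.8 cos 263° = -4.00
Leg 2 (054°, 44.8 mi): east 44.8 sin 54° = 36.24, north 44.8 cos 54° = 26.33
Leg 3 (014°, 16.1 mi): east 16.1 sin 14° = 3.89, north 16.1 cos 14° = 15.62
Current position: (7.58, 37.96). Target: (41.7, -6.1). Remaining: Δeast = 34.12, Δnorth = -44.06.
Bearing = atan2(34.12, -44.06) mod 360° = 142.25°; distance = √((34.12)² + (-44.06)²) = 55.722 mi.

142°, 55.7 mi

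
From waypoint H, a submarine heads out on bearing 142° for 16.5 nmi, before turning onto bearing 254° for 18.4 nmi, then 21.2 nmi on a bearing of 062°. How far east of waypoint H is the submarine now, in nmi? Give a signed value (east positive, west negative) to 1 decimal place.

Leg 1 (142°, 16.5 nmi): east 16.5 sin 142° = 10.16, north 16.5 cos 142° = -13.00
Leg 2 (254°, 18.4 nmi): east 18.4 sin 254° = -17.69, north 18.4 cos 254° = -5.07
Leg 3 (062°, 21.2 nmi): east 21.2 sin 62° = 18.72, north 21.2 cos 62° = 9.95
Net east component: 11.19 nmi.

11.2 nmi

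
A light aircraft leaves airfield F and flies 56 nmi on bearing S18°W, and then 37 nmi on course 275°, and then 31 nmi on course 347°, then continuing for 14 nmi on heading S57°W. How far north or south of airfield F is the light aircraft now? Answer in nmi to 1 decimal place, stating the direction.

27.5 nmi south

Leg 1 (S18°W, 56 nmi): east 56 sin 198° = -17.30, north 56 cos 198° = -53.26
Leg 2 (275°, 37 nmi): east 37 sin 275° = -36.86, north 37 cos 275° = 3.22
Leg 3 (347°, 31 nmi): east 31 sin 347° = -6.97, north 31 cos 347° = 30.21
Leg 4 (S57°W, 14 nmi): east 14 sin 237° = -11.74, north 14 cos 237° = -7.62
Net north component: -27.45 nmi.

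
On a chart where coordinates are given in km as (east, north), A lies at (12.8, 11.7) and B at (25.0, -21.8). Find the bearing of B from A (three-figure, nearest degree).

Δeast = 25.0 − 12.8 = 12.20; Δnorth = -21.8 − 11.7 = -33.50.
Bearing = atan2(Δeast, Δnorth) mod 360° = 159.99° ≈ 160°.

160°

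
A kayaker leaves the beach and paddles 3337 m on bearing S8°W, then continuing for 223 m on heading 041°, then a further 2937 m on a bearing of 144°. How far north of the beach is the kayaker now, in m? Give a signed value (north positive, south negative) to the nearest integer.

Leg 1 (S8°W, 3337 m): east 3337 sin 188° = -464.42, north 3337 cos 188° = -3304.52
Leg 2 (041°, 223 m): east 223 sin 41° = 146.30, north 223 cos 41° = 168.30
Leg 3 (144°, 2937 m): east 2937 sin 144° = 1726.33, north 2937 cos 144° = -2376.08
Net north component: -5512.31 m.

-5512 m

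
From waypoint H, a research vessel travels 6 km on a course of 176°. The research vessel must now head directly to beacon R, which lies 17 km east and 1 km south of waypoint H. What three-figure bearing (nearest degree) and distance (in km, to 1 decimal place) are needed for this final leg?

073°, 17.3 km

Leg 1 (176°, 6 km): east 6 sin 176° = 0.42, north 6 cos 176° = -5.99
Current position: (0.42, -5.99). Target: (17, -1). Remaining: Δeast = 16.58, Δnorth = 4.99.
Bearing = atan2(16.58, 4.99) mod 360° = 73.27°; distance = √((16.58)² + (4.99)²) = 17.315 km.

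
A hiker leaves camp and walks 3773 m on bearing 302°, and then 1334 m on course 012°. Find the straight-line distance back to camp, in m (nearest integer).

4411 m

Leg 1 (302°, 3773 m): east 3773 sin 302° = -3199.69, north 3773 cos 302° = 1999.39
Leg 2 (012°, 1334 m): east 1334 sin 12° = 277.35, north 1334 cos 12° = 1304.85
Net: -2922.33 east, 3304.23 north. Distance = √((-2922.33)² + (3304.23)²) = 4411.121 m.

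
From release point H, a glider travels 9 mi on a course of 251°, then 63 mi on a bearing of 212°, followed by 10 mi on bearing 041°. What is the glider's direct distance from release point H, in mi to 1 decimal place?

60.3 mi

Leg 1 (251°, 9 mi): east 9 sin 251° = -8.51, north 9 cos 251° = -2.93
Leg 2 (212°, 63 mi): east 63 sin 212° = -33.38, north 63 cos 212° = -53.43
Leg 3 (041°, 10 mi): east 10 sin 41° = 6.56, north 10 cos 41° = 7.55
Net: -35.33 east, -48.81 north. Distance = √((-35.33)² + (-48.81)²) = 60.257 mi.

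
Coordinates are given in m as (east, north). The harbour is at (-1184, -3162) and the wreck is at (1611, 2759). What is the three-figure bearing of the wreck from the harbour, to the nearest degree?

025°

Δeast = 1611 − -1184 = 2795.00; Δnorth = 2759 − -3162 = 5921.00.
Bearing = atan2(Δeast, Δnorth) mod 360° = 25.27° ≈ 025°.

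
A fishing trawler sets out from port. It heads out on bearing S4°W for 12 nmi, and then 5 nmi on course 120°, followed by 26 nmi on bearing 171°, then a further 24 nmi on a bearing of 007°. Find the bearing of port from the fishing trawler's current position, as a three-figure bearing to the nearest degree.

Leg 1 (S4°W, 12 nmi): east 12 sin 184° = -0.84, north 12 cos 184° = -11.97
Leg 2 (120°, 5 nmi): east 5 sin 120° = 4.33, north 5 cos 120° = -2.50
Leg 3 (171°, 26 nmi): east 26 sin 171° = 4.07, north 26 cos 171° = -25.68
Leg 4 (007°, 24 nmi): east 24 sin 7° = 2.92, north 24 cos 7° = 23.82
Net displacement: 10.49 east, -16.33 north. Direction back to start is (-10.49, 16.33): bearing = atan2(-10.49, 16.33) mod 360° = 327.30° ≈ 327°.

327°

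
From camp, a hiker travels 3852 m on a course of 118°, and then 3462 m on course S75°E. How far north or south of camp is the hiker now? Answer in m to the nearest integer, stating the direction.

2704 m south

Leg 1 (118°, 3852 m): east 3852 sin 118° = 3401.11, north 3852 cos 118° = -1808.40
Leg 2 (S75°E, 3462 m): east 3462 sin 105° = 3344.04, north 3462 cos 105° = -896.03
Net north component: -2704.44 m.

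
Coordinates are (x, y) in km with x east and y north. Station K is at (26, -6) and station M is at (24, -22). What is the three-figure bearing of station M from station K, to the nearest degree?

187°

Δeast = 24 − 26 = -2.00; Δnorth = -22 − -6 = -16.00.
Bearing = atan2(Δeast, Δnorth) mod 360° = 187.13° ≈ 187°.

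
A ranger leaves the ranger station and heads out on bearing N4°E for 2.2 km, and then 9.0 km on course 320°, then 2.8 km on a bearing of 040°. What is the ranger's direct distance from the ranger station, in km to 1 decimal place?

Leg 1 (N4°E, 2.2 km): east 2.2 sin 4° = 0.15, north 2.2 cos 4° = 2.19
Leg 2 (320°, 9.0 km): east 9.0 sin 320° = -5.79, north 9.0 cos 320° = 6.89
Leg 3 (040°, 2.8 km): east 2.8 sin 40° = 1.80, north 2.8 cos 40° = 2.14
Net: -3.83 east, 11.23 north. Distance = √((-3.83)² + (11.23)²) = 11.869 km.

11.9 km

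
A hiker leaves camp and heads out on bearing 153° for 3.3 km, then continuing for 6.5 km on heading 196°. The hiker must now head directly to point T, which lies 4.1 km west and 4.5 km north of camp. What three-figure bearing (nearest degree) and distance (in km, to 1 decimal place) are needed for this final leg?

Leg 1 (153°, 3.3 km): east 3.3 sin 153° = 1.50, north 3.3 cos 153° = -2.94
Leg 2 (196°, 6.5 km): east 6.5 sin 196° = -1.79, north 6.5 cos 196° = -6.25
Current position: (-0.29, -9.19). Target: (-4.1, 4.5). Remaining: Δeast = -3.81, Δnorth = 13.69.
Bearing = atan2(-3.81, 13.69) mod 360° = 344.46°; distance = √((-3.81)² + (13.69)²) = 14.208 km.

344°, 14.2 km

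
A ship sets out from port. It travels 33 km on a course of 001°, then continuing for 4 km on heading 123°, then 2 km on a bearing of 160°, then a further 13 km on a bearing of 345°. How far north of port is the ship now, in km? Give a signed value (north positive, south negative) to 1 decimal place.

Leg 1 (001°, 33 km): east 33 sin 1° = 0.58, north 33 cos 1° = 32.99
Leg 2 (123°, 4 km): east 4 sin 123° = 3.35, north 4 cos 123° = -2.18
Leg 3 (160°, 2 km): east 2 sin 160° = 0.68, north 2 cos 160° = -1.88
Leg 4 (345°, 13 km): east 13 sin 345° = -3.36, north 13 cos 345° = 12.56
Net north component: 41.49 km.

41.5 km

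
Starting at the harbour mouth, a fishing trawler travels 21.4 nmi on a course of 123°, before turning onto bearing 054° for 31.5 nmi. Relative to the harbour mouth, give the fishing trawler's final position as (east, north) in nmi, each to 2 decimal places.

(43.43, 6.86)

Leg 1 (123°, 21.4 nmi): east 21.4 sin 123° = 17.95, north 21.4 cos 123° = -11.66
Leg 2 (054°, 31.5 nmi): east 31.5 sin 54° = 25.48, north 31.5 cos 54° = 18.52
Summing: 43.43 nmi east, 6.86 nmi north → (43.43, 6.86).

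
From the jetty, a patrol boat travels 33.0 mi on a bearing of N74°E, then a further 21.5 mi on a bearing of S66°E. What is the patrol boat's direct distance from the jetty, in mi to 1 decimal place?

51.4 mi

Leg 1 (N74°E, 33.0 mi): east 33.0 sin 74° = 31.72, north 33.0 cos 74° = 9.10
Leg 2 (S66°E, 21.5 mi): east 21.5 sin 114° = 19.64, north 21.5 cos 114° = -8.74
Net: 51.36 east, 0.35 north. Distance = √((51.36)² + (0.35)²) = 51.364 mi.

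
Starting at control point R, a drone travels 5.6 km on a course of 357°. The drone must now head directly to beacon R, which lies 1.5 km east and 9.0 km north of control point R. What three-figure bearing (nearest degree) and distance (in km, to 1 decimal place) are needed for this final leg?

Leg 1 (357°, 5.6 km): east 5.6 sin 357° = -0.29, north 5.6 cos 357° = 5.59
Current position: (-0.29, 5.59). Target: (1.5, 9.0). Remaining: Δeast = 1.79, Δnorth = 3.41.
Bearing = atan2(1.79, 3.41) mod 360° = 27.75°; distance = √((1.79)² + (3.41)²) = 3.851 km.

028°, 3.9 km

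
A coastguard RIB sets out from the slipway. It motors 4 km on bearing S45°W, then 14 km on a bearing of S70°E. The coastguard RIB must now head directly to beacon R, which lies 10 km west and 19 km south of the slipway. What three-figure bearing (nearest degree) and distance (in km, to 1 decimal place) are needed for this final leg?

241°, 23.3 km

Leg 1 (S45°W, 4 km): east 4 sin 225° = -2.83, north 4 cos 225° = -2.83
Leg 2 (S70°E, 14 km): east 14 sin 110° = 13.16, north 14 cos 110° = -4.79
Current position: (10.33, -7.62). Target: (-10, -19). Remaining: Δeast = -20.33, Δnorth = -11.38.
Bearing = atan2(-20.33, -11.38) mod 360° = 240.75°; distance = √((-20.33)² + (-11.38)²) = 23.298 km.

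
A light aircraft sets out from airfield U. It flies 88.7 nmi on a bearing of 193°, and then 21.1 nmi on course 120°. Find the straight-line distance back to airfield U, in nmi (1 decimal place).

Leg 1 (193°, 88.7 nmi): east 88.7 sin 193° = -19.95, north 88.7 cos 193° = -86.43
Leg 2 (120°, 21.1 nmi): east 21.1 sin 120° = 18.27, north 21.1 cos 120° = -10.55
Net: -1.68 east, -96.98 north. Distance = √((-1.68)² + (-96.98)²) = 96.991 nmi.

97.0 nmi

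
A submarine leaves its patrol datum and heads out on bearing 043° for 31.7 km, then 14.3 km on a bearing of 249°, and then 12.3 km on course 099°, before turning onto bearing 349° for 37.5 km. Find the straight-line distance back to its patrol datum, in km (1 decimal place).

Leg 1 (043°, 31.7 km): east 31.7 sin 43° = 21.62, north 31.7 cos 43° = 23.18
Leg 2 (249°, 14.3 km): east 14.3 sin 249° = -13.35, north 14.3 cos 249° = -5.12
Leg 3 (099°, 12.3 km): east 12.3 sin 99° = 12.15, north 12.3 cos 99° = -1.92
Leg 4 (349°, 37.5 km): east 37.5 sin 349° = -7.16, north 37.5 cos 349° = 36.81
Net: 13.26 east, 52.95 north. Distance = √((13.26)² + (52.95)²) = 54.582 km.

54.6 km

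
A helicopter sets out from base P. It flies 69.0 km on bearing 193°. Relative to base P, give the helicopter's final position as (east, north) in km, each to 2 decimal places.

(-15.52, -67.23)

Leg 1 (193°, 69.0 km): east 69.0 sin 193° = -15.52, north 69.0 cos 193° = -67.23
Summing: -15.52 km east, -67.23 km north → (-15.52, -67.23).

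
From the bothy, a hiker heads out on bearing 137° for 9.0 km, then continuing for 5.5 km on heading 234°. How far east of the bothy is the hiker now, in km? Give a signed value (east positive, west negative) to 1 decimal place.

Leg 1 (137°, 9.0 km): east 9.0 sin 137° = 6.14, north 9.0 cos 137° = -6.58
Leg 2 (234°, 5.5 km): east 5.5 sin 234° = -4.45, north 5.5 cos 234° = -3.23
Net east component: 1.69 km.

1.7 km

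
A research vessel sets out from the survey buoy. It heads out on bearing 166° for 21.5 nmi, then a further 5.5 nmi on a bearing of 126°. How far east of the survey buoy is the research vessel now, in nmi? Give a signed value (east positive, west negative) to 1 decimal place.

9.7 nmi

Leg 1 (166°, 21.5 nmi): east 21.5 sin 166° = 5.20, north 21.5 cos 166° = -20.86
Leg 2 (126°, 5.5 nmi): east 5.5 sin 126° = 4.45, north 5.5 cos 126° = -3.23
Net east component: 9.65 nmi.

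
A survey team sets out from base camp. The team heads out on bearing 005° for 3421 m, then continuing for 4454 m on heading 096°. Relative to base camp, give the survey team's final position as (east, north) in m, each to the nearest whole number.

Leg 1 (005°, 3421 m): east 3421 sin 5° = 298.16, north 3421 cos 5° = 3407.98
Leg 2 (096°, 4454 m): east 4454 sin 96° = 4429.60, north 4454 cos 96° = -465.57
Summing: 4727.76 m east, 2942.41 m north → (4728, 2942).

(4728, 2942)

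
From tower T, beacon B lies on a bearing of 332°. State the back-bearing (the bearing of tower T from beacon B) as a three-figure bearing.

152°

Back-bearing = 332° − 180° = 152°.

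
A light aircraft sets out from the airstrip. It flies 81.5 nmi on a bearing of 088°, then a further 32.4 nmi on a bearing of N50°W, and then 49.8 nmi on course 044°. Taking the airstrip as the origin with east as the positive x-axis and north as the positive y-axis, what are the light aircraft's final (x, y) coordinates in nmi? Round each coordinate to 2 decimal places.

Leg 1 (088°, 81.5 nmi): east 81.5 sin 88° = 81.45, north 81.5 cos 88° = 2.84
Leg 2 (N50°W, 32.4 nmi): east 32.4 sin 310° = -24.82, north 32.4 cos 310° = 20.83
Leg 3 (044°, 49.8 nmi): east 49.8 sin 44° = 34.59, north 49.8 cos 44° = 35.82
Summing: 91.22 nmi east, 59.49 nmi north → (91.22, 59.49).

(91.22, 59.49)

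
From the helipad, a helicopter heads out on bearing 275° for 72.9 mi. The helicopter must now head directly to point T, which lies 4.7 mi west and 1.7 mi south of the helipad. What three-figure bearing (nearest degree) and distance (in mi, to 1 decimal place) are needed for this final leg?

097°, 68.4 mi

Leg 1 (275°, 72.9 mi): east 72.9 sin 275° = -72.62, north 72.9 cos 275° = 6.35
Current position: (-72.62, 6.35). Target: (-4.7, -1.7). Remaining: Δeast = 67.92, Δnorth = -8.05.
Bearing = atan2(67.92, -8.05) mod 360° = 96.76°; distance = √((67.92)² + (-8.05)²) = 68.398 mi.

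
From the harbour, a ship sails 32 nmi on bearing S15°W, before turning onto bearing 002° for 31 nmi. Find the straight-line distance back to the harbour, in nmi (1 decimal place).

Leg 1 (S15°W, 32 nmi): east 32 sin 195° = -8.28, north 32 cos 195° = -30.91
Leg 2 (002°, 31 nmi): east 31 sin 2° = 1.08, north 31 cos 2° = 30.98
Net: -7.20 east, 0.07 north. Distance = √((-7.20)² + (0.07)²) = 7.201 nmi.

7.2 nmi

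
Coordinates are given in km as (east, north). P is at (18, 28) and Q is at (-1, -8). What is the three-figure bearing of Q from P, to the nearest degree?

Δeast = -1 − 18 = -19.00; Δnorth = -8 − 28 = -36.00.
Bearing = atan2(Δeast, Δnorth) mod 360° = 207.82° ≈ 208°.

208°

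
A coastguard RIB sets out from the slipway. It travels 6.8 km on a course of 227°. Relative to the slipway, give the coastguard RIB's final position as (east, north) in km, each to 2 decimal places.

Leg 1 (227°, 6.8 km): east 6.8 sin 227° = -4.97, north 6.8 cos 227° = -4.64
Summing: -4.97 km east, -4.64 km north → (-4.97, -4.64).

(-4.97, -4.64)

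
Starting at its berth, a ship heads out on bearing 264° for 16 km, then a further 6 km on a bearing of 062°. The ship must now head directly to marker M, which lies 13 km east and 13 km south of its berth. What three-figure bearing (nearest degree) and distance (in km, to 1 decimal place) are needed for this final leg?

121°, 27.5 km

Leg 1 (264°, 16 km): east 16 sin 264° = -15.91, north 16 cos 264° = -1.67
Leg 2 (062°, 6 km): east 6 sin 62° = 5.30, north 6 cos 62° = 2.82
Current position: (-10.61, 1.14). Target: (13, -13). Remaining: Δeast = 23.61, Δnorth = -14.14.
Bearing = atan2(23.61, -14.14) mod 360° = 120.92°; distance = √((23.61)² + (-14.14)²) = 27.527 km.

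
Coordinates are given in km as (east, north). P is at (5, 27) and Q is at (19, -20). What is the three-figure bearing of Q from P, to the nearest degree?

163°

Δeast = 19 − 5 = 14.00; Δnorth = -20 − 27 = -47.00.
Bearing = atan2(Δeast, Δnorth) mod 360° = 163.41° ≈ 163°.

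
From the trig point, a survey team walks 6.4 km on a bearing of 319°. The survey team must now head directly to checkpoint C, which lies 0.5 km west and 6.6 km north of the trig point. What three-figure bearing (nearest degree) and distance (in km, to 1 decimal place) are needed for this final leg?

064°, 4.1 km

Leg 1 (319°, 6.4 km): east 6.4 sin 319° = -4.20, north 6.4 cos 319° = 4.83
Current position: (-4.20, 4.83). Target: (-0.5, 6.6). Remaining: Δeast = 3.70, Δnorth = 1.77.
Bearing = atan2(3.70, 1.77) mod 360° = 64.43°; distance = √((3.70)² + (1.77)²) = 4.100 km.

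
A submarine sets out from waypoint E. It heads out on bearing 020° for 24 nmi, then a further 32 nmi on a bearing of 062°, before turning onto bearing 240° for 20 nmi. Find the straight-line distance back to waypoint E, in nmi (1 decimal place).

33.6 nmi

Leg 1 (020°, 24 nmi): east 24 sin 20° = 8.21, north 24 cos 20° = 22.55
Leg 2 (062°, 32 nmi): east 32 sin 62° = 28.25, north 32 cos 62° = 15.02
Leg 3 (240°, 20 nmi): east 20 sin 240° = -17.32, north 20 cos 240° = -10.00
Net: 19.14 east, 27.58 north. Distance = √((19.14)² + (27.58)²) = 33.569 nmi.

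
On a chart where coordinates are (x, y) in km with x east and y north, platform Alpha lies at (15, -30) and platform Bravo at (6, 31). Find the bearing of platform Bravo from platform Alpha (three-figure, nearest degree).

352°

Δeast = 6 − 15 = -9.00; Δnorth = 31 − -30 = 61.00.
Bearing = atan2(Δeast, Δnorth) mod 360° = 351.61° ≈ 352°.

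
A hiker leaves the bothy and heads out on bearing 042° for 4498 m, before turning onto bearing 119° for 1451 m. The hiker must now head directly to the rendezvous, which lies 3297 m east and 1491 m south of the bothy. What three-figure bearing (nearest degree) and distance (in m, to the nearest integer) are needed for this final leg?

193°, 4245 m

Leg 1 (042°, 4498 m): east 4498 sin 42° = 3009.75, north 4498 cos 42° = 3342.67
Leg 2 (119°, 1451 m): east 1451 sin 119° = 1269.07, north 1451 cos 119° = -703.46
Current position: (4278.82, 2639.21). Target: (3297, -1491). Remaining: Δeast = -981.82, Δnorth = -4130.21.
Bearing = atan2(-981.82, -4130.21) mod 360° = 193.37°; distance = √((-981.82)² + (-4130.21)²) = 4245.301 m.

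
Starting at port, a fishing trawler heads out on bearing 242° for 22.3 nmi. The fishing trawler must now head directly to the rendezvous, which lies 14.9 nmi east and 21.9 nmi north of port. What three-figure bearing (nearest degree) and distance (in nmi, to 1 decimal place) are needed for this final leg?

Leg 1 (242°, 22.3 nmi): east 22.3 sin 242° = -19.69, north 22.3 cos 242° = -10.47
Current position: (-19.69, -10.47). Target: (14.9, 21.9). Remaining: Δeast = 34.59, Δnorth = 32.37.
Bearing = atan2(34.59, 32.37) mod 360° = 46.90°; distance = √((34.59)² + (32.37)²) = 47.373 nmi.

047°, 47.4 nmi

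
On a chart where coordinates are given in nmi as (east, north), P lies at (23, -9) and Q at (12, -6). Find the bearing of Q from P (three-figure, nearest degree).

285°

Δeast = 12 − 23 = -11.00; Δnorth = -6 − -9 = 3.00.
Bearing = atan2(Δeast, Δnorth) mod 360° = 285.26° ≈ 285°.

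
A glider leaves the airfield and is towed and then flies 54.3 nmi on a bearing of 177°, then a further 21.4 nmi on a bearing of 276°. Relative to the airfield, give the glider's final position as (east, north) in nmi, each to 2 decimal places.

(-18.44, -51.99)

Leg 1 (177°, 54.3 nmi): east 54.3 sin 177° = 2.84, north 54.3 cos 177° = -54.23
Leg 2 (276°, 21.4 nmi): east 21.4 sin 276° = -21.28, north 21.4 cos 276° = 2.24
Summing: -18.44 nmi east, -51.99 nmi north → (-18.44, -51.99).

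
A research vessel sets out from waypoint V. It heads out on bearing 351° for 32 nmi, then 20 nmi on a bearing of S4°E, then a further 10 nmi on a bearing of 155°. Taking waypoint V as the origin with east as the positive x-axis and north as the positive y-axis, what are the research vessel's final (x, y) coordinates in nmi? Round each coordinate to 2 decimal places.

Leg 1 (351°, 32 nmi): east 32 sin 351° = -5.01, north 32 cos 351° = 31.61
Leg 2 (S4°E, 20 nmi): east 20 sin 176° = 1.40, north 20 cos 176° = -19.95
Leg 3 (155°, 10 nmi): east 10 sin 155° = 4.23, north 10 cos 155° = -9.06
Summing: 0.62 nmi east, 2.59 nmi north → (0.62, 2.59).

(0.62, 2.59)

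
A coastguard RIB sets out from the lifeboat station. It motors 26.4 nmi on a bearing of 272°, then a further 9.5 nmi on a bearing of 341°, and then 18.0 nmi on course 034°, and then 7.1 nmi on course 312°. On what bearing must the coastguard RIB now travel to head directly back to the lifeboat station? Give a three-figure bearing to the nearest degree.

140°

Leg 1 (272°, 26.4 nmi): east 26.4 sin 272° = -26.38, north 26.4 cos 272° = 0.92
Leg 2 (341°, 9.5 nmi): east 9.5 sin 341° = -3.09, north 9.5 cos 341° = 8.98
Leg 3 (034°, 18.0 nmi): east 18.0 sin 34° = 10.07, north 18.0 cos 34° = 14.92
Leg 4 (312°, 7.1 nmi): east 7.1 sin 312° = -5.28, north 7.1 cos 312° = 4.75
Net displacement: -24.69 east, 29.58 north. Direction back to start is (24.69, -29.58): bearing = atan2(24.69, -29.58) mod 360° = 140.15° ≈ 140°.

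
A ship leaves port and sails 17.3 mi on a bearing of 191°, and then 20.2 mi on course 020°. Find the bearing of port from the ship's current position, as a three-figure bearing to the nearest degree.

Leg 1 (191°, 17.3 mi): east 17.3 sin 191° = -3.30, north 17.3 cos 191° = -16.98
Leg 2 (020°, 20.2 mi): east 20.2 sin 20° = 6.91, north 20.2 cos 20° = 18.98
Net displacement: 3.61 east, 2.00 north. Direction back to start is (-3.61, -2.00): bearing = atan2(-3.61, -2.00) mod 360° = 241.00° ≈ 241°.

241°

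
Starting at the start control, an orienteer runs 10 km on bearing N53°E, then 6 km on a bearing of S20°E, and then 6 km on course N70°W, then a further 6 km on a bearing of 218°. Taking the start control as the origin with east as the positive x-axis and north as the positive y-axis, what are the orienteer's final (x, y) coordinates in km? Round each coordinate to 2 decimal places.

(0.71, -2.30)

Leg 1 (N53°E, 10 km): east 10 sin 53° = 7.99, north 10 cos 53° = 6.02
Leg 2 (S20°E, 6 km): east 6 sin 160° = 2.05, north 6 cos 160° = -5.64
Leg 3 (N70°W, 6 km): east 6 sin 290° = -5.64, north 6 cos 290° = 2.05
Leg 4 (218°, 6 km): east 6 sin 218° = -3.69, north 6 cos 218° = -4.73
Summing: 0.71 km east, -2.30 km north → (0.71, -2.30).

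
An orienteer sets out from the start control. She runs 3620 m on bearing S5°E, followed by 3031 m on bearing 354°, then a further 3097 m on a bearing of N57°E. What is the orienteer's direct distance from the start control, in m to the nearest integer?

2817 m

Leg 1 (S5°E, 3620 m): east 3620 sin 175° = 315.50, north 3620 cos 175° = -3606.22
Leg 2 (354°, 3031 m): east 3031 sin 354° = -316.83, north 3031 cos 354° = 3014.40
Leg 3 (N57°E, 3097 m): east 3097 sin 57° = 2597.36, north 3097 cos 57° = 1686.75
Net: 2596.04 east, 1094.92 north. Distance = √((2596.04)² + (1094.92)²) = 2817.494 m.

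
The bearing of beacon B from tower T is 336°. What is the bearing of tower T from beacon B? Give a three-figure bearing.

Back-bearing = 336° − 180° = 156°.

156°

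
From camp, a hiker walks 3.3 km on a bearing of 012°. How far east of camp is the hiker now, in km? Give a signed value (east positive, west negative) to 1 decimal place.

0.7 km

Leg 1 (012°, 3.3 km): east 3.3 sin 12° = 0.69, north 3.3 cos 12° = 3.23
Net east component: 0.69 km.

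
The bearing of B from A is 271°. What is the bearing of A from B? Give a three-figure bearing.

091°

Back-bearing = 271° − 180° = 091°.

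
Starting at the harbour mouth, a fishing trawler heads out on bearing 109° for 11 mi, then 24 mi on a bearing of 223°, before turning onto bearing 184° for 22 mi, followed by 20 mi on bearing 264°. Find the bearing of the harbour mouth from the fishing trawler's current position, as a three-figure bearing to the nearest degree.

031°

Leg 1 (109°, 11 mi): east 11 sin 109° = 10.40, north 11 cos 109° = -3.58
Leg 2 (223°, 24 mi): east 24 sin 223° = -16.37, north 24 cos 223° = -17.55
Leg 3 (184°, 22 mi): east 22 sin 184° = -1.53, north 22 cos 184° = -21.95
Leg 4 (264°, 20 mi): east 20 sin 264° = -19.89, north 20 cos 264° = -2.09
Net displacement: -27.39 east, -45.17 north. Direction back to start is (27.39, 45.17): bearing = atan2(27.39, 45.17) mod 360° = 31.23° ≈ 031°.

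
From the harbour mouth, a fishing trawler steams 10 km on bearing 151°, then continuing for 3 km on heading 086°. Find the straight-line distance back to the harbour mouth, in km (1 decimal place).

Leg 1 (151°, 10 km): east 10 sin 151° = 4.85, north 10 cos 151° = -8.75
Leg 2 (086°, 3 km): east 3 sin 86° = 2.99, north 3 cos 86° = 0.21
Net: 7.84 east, -8.54 north. Distance = √((7.84)² + (-8.54)²) = 11.591 km.

11.6 km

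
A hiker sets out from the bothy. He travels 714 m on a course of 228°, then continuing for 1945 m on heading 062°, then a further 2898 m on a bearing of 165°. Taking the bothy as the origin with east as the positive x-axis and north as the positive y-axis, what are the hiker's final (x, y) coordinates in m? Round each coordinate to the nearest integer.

(1937, -2364)

Leg 1 (228°, 714 m): east 714 sin 228° = -530.61, north 714 cos 228° = -477.76
Leg 2 (062°, 1945 m): east 1945 sin 62° = 1717.33, north 1945 cos 62° = 913.12
Leg 3 (165°, 2898 m): east 2898 sin 165° = 750.06, north 2898 cos 165° = -2799.25
Summing: 1936.79 m east, -2363.89 m north → (1937, -2364).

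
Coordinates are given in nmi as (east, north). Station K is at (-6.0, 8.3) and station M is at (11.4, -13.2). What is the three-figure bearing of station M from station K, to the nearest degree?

141°

Δeast = 11.4 − -6.0 = 17.40; Δnorth = -13.2 − 8.3 = -21.50.
Bearing = atan2(Δeast, Δnorth) mod 360° = 141.02° ≈ 141°.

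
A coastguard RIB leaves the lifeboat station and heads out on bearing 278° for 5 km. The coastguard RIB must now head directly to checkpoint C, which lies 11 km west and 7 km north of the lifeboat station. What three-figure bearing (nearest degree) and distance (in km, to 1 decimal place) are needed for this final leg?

316°, 8.7 km

Leg 1 (278°, 5 km): east 5 sin 278° = -4.95, north 5 cos 278° = 0.70
Current position: (-4.95, 0.70). Target: (-11, 7). Remaining: Δeast = -6.05, Δnorth = 6.30.
Bearing = atan2(-6.05, 6.30) mod 360° = 316.18°; distance = √((-6.05)² + (6.30)²) = 8.737 km.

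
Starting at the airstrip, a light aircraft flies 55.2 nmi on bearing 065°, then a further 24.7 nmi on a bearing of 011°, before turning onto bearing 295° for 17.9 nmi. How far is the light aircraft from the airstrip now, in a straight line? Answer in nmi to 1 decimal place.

67.3 nmi

Leg 1 (065°, 55.2 nmi): east 55.2 sin 65° = 50.03, north 55.2 cos 65° = 23.33
Leg 2 (011°, 24.7 nmi): east 24.7 sin 11° = 4.71, north 24.7 cos 11° = 24.25
Leg 3 (295°, 17.9 nmi): east 17.9 sin 295° = -16.22, north 17.9 cos 295° = 7.56
Net: 38.52 east, 55.14 north. Distance = √((38.52)² + (55.14)²) = 67.261 nmi.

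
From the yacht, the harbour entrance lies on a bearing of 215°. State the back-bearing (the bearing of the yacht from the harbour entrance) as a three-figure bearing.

Back-bearing = 215° − 180° = 035°.

035°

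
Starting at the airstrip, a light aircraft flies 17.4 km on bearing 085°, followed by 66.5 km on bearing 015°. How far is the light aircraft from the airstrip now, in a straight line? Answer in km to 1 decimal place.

Leg 1 (085°, 17.4 km): east 17.4 sin 85° = 17.33, north 17.4 cos 85° = 1.52
Leg 2 (015°, 66.5 km): east 66.5 sin 15° = 17.21, north 66.5 cos 15° = 64.23
Net: 34.55 east, 65.75 north. Distance = √((34.55)² + (65.75)²) = 74.273 km.

74.3 km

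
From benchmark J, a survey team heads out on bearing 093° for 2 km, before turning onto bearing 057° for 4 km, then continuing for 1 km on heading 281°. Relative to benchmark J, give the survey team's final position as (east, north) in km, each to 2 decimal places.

Leg 1 (093°, 2 km): east 2 sin 93° = 2.00, north 2 cos 93° = -0.10
Leg 2 (057°, 4 km): east 4 sin 57° = 3.35, north 4 cos 57° = 2.18
Leg 3 (281°, 1 km): east 1 sin 281° = -0.98, north 1 cos 281° = 0.19
Summing: 4.37 km east, 2.26 km north → (4.37, 2.26).

(4.37, 2.26)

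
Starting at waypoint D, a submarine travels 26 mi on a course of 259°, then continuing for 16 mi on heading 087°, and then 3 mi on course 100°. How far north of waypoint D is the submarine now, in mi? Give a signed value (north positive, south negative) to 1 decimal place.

Leg 1 (259°, 26 mi): east 26 sin 259° = -25.52, north 26 cos 259° = -4.96
Leg 2 (087°, 16 mi): east 16 sin 87° = 15.98, north 16 cos 87° = 0.84
Leg 3 (100°, 3 mi): east 3 sin 100° = 2.95, north 3 cos 100° = -0.52
Net north component: -4.64 mi.

-4.6 mi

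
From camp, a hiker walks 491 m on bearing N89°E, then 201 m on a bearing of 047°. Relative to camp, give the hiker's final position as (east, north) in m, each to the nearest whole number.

(638, 146)

Leg 1 (N89°E, 491 m): east 491 sin 89° = 490.93, north 491 cos 89° = 8.57
Leg 2 (047°, 201 m): east 201 sin 47° = 147.00, north 201 cos 47° = 137.08
Summing: 637.93 m east, 145.65 m north → (638, 146).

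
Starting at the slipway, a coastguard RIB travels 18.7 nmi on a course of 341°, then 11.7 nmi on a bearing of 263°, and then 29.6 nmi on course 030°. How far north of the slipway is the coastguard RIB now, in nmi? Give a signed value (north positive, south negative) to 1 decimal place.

41.9 nmi

Leg 1 (341°, 18.7 nmi): east 18.7 sin 341° = -6.09, north 18.7 cos 341° = 17.68
Leg 2 (263°, 11.7 nmi): east 11.7 sin 263° = -11.61, north 11.7 cos 263° = -1.43
Leg 3 (030°, 29.6 nmi): east 29.6 sin 30° = 14.80, north 29.6 cos 30° = 25.63
Net north component: 41.89 nmi.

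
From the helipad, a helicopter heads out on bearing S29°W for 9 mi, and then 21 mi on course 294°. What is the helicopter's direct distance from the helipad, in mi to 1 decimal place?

Leg 1 (S29°W, 9 mi): east 9 sin 209° = -4.36, north 9 cos 209° = -7.87
Leg 2 (294°, 21 mi): east 21 sin 294° = -19.18, north 21 cos 294° = 8.54
Net: -23.55 east, 0.67 north. Distance = √((-23.55)² + (0.67)²) = 23.557 mi.

23.6 mi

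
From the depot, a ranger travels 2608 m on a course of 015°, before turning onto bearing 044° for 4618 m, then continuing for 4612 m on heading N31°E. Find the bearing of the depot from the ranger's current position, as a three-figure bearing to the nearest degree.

Leg 1 (015°, 2608 m): east 2608 sin 15° = 675.00, north 2608 cos 15° = 2519.13
Leg 2 (044°, 4618 m): east 4618 sin 44° = 3207.93, north 4618 cos 44° = 3321.91
Leg 3 (N31°E, 4612 m): east 4612 sin 31° = 2375.36, north 4612 cos 31° = 3953.26
Net displacement: 6258.29 east, 9794.30 north. Direction back to start is (-6258.29, -9794.30): bearing = atan2(-6258.29, -9794.30) mod 360° = 212.58° ≈ 213°.

213°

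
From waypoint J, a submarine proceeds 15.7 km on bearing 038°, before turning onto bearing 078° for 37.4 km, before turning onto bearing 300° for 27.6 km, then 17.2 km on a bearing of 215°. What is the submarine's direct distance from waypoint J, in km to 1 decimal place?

Leg 1 (038°, 15.7 km): east 15.7 sin 38° = 9.67, north 15.7 cos 38° = 12.37
Leg 2 (078°, 37.4 km): east 37.4 sin 78° = 36.58, north 37.4 cos 78° = 7.78
Leg 3 (300°, 27.6 km): east 27.6 sin 300° = -23.90, north 27.6 cos 300° = 13.80
Leg 4 (215°, 17.2 km): east 17.2 sin 215° = -9.87, north 17.2 cos 215° = -14.09
Net: 12.48 east, 19.86 north. Distance = √((12.48)² + (19.86)²) = 23.455 km.

23.5 km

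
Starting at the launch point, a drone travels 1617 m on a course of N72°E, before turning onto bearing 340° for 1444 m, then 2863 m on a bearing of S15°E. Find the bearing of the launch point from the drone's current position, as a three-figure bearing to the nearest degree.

Leg 1 (N72°E, 1617 m): east 1617 sin 72° = 1537.86, north 1617 cos 72° = 499.68
Leg 2 (340°, 1444 m): east 1444 sin 340° = -493.88, north 1444 cos 340° = 1356.92
Leg 3 (S15°E, 2863 m): east 2863 sin 165° = 741.00, north 2863 cos 165° = -2765.45
Net displacement: 1784.98 east, -908.85 north. Direction back to start is (-1784.98, 908.85): bearing = atan2(-1784.98, 908.85) mod 360° = 296.98° ≈ 297°.

297°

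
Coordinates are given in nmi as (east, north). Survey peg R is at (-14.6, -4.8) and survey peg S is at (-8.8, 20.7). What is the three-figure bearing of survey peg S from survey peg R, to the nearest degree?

013°

Δeast = -8.8 − -14.6 = 5.80; Δnorth = 20.7 − -4.8 = 25.50.
Bearing = atan2(Δeast, Δnorth) mod 360° = 12.81° ≈ 013°.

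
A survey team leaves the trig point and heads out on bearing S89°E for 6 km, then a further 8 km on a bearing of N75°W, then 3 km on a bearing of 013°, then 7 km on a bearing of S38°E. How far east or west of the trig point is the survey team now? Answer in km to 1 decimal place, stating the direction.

Leg 1 (S89°E, 6 km): east 6 sin 91° = 6.00, north 6 cos 91° = -0.10
Leg 2 (N75°W, 8 km): east 8 sin 285° = -7.73, north 8 cos 285° = 2.07
Leg 3 (013°, 3 km): east 3 sin 13° = 0.67, north 3 cos 13° = 2.92
Leg 4 (S38°E, 7 km): east 7 sin 142° = 4.31, north 7 cos 142° = -5.52
Net east component: 3.26 km.

3.3 km east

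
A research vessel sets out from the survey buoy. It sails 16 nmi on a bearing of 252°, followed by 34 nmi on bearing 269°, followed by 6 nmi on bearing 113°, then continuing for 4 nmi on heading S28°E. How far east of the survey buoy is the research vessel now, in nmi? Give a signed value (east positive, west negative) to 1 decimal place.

Leg 1 (252°, 16 nmi): east 16 sin 252° = -15.22, north 16 cos 252° = -4.94
Leg 2 (269°, 34 nmi): east 34 sin 269° = -33.99, north 34 cos 269° = -0.59
Leg 3 (113°, 6 nmi): east 6 sin 113° = 5.52, north 6 cos 113° = -2.34
Leg 4 (S28°E, 4 nmi): east 4 sin 152° = 1.88, north 4 cos 152° = -3.53
Net east component: -41.81 nmi.

-41.8 nmi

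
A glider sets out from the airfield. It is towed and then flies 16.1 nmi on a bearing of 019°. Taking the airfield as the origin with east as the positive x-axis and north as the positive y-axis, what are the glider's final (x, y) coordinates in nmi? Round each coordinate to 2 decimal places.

(5.24, 15.22)

Leg 1 (019°, 16.1 nmi): east 16.1 sin 19° = 5.24, north 16.1 cos 19° = 15.22
Summing: 5.24 nmi east, 15.22 nmi north → (5.24, 15.22).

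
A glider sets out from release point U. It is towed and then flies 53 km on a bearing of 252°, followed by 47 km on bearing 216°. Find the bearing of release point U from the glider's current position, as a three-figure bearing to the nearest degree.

055°

Leg 1 (252°, 53 km): east 53 sin 252° = -50.41, north 53 cos 252° = -16.38
Leg 2 (216°, 47 km): east 47 sin 216° = -27.63, north 47 cos 216° = -38.02
Net displacement: -78.03 east, -54.40 north. Direction back to start is (78.03, 54.40): bearing = atan2(78.03, 54.40) mod 360° = 55.12° ≈ 055°.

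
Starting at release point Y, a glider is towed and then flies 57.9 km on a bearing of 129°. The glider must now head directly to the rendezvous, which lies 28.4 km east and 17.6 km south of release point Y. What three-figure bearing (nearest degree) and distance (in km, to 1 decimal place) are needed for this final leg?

319°, 25.1 km

Leg 1 (129°, 57.9 km): east 57.9 sin 129° = 45.00, north 57.9 cos 129° = -36.44
Current position: (45.00, -36.44). Target: (28.4, -17.6). Remaining: Δeast = -16.60, Δnorth = 18.84.
Bearing = atan2(-16.60, 18.84) mod 360° = 318.62°; distance = √((-16.60)² + (18.84)²) = 25.106 km.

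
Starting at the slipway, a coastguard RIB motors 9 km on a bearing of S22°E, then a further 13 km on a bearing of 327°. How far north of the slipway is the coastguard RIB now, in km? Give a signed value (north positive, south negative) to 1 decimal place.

2.6 km

Leg 1 (S22°E, 9 km): east 9 sin 158° = 3.37, north 9 cos 158° = -8.34
Leg 2 (327°, 13 km): east 13 sin 327° = -7.08, north 13 cos 327° = 10.90
Net north component: 2.56 km.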